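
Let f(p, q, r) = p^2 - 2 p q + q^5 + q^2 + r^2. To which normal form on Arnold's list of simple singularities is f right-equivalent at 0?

A4

The Hessian of f at 0 has rank 2. Corank 1: A-series; mu = 4 gives A_4.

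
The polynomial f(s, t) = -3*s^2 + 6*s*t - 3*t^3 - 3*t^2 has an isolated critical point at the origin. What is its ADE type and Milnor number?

Type A_2, Milnor number mu = 2.

The Hessian of f at 0 has rank 1. Corank 1: A-series; mu = 2 gives A_2.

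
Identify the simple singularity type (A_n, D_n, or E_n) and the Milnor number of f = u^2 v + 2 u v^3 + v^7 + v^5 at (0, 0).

The Hessian of f at 0 has rank 0. Corank 2; j^3 = u^2*v has shape L^2 M (L != M), so D-series; mu = 8 gives D_8.

Type D_{8}, Milnor number mu = 8.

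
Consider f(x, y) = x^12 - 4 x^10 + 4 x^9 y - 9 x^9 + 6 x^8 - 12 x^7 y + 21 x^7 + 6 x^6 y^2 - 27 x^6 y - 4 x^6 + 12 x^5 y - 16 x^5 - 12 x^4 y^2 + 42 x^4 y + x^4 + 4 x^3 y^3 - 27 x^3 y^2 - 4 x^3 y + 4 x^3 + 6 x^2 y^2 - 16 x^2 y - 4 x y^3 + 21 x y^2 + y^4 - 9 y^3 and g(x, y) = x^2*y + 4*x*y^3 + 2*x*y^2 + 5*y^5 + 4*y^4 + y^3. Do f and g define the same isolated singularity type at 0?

The Hessian of f at 0 is [[0, 0], [0, 0]] with rank 0, so corank 2. A Groebner basis of the Jacobian ideal J(f) in C{x,y} is {x*y^2 - 6*x*y + 9*y^2, -4*x*y + y^3 + 6*y^2, x^2 - 5*x*y/2 + 3*y^2/2}; counting standard monomials gives mu = 5. Corank 2; j^3 = (x - y)*(2*x - 3*y)^2 has shape L^2 M (L != M), so D-series; mu = 5 gives D_5. The Hessian of g at 0 is [[0, 0], [0, 0]] with rank 0, so corank 2. A Groebner basis of the Jacobian ideal J(g) in C{x,y} is {x^3 - 6*x^2 - 25*x*y/2 - 13*y^2/2, x^2*y + 4*x^2 + 17*x*y/2 + 9*y^2/2, -2*x^2 + x*y^2 - 9*x*y/2 - 5*y^2/2, x*y/2 + y^3 + y^2/2}; counting standard monomials gives mu = 6. Corank 2; j^3 = y*(x + y)^2 has shape L^2 M (L != M), so D-series; mu = 6 gives D_6. f is D_5 but g is D_6, hence not right-equivalent.

No.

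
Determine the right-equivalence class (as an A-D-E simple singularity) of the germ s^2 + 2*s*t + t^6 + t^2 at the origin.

A5

The Hessian of f at 0 has rank 1. Corank 1: A-series; mu = 5 gives A_5.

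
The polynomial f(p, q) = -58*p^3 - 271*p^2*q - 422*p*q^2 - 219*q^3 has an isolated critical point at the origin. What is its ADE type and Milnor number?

Type D_{4}, Milnor number mu = 4.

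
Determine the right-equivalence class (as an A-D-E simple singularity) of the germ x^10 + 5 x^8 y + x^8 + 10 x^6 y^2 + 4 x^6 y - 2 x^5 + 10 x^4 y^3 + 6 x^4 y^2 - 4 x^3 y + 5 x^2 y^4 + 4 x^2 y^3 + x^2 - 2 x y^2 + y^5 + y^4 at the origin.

A_{4}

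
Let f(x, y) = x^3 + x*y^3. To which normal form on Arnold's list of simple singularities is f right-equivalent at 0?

E_{7}

The Hessian of f at 0 is [[0, 0], [0, 0]] with rank 0, so corank 2. A Groebner basis of the Jacobian ideal J(f) in C{x,y} is {x^3, x*y^2, 3*x^2 + y^3}; counting standard monomials gives mu = 7. Corank 2; j^3 = x^3 is a perfect cube, so E-series; the 4-jet and mu = 7 give E_7.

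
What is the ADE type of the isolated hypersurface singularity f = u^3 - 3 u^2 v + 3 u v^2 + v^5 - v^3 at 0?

E_{8}

The Hessian of f at 0 has rank 0. Corank 2; j^3 = (u - v)^3 is a perfect cube, so E-series; the 5-jet and mu = 8 give E_8.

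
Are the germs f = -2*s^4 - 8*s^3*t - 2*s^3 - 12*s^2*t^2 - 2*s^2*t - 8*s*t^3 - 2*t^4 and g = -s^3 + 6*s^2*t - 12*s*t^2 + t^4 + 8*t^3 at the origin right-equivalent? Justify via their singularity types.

No.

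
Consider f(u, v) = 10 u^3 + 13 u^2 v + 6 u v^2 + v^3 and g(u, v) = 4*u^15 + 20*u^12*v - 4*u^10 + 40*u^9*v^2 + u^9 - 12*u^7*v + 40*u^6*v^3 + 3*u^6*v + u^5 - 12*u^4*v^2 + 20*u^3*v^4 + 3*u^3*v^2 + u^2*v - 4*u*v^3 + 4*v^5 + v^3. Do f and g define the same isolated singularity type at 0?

The Hessian of f at 0 is [[0, 0], [0, 0]] with rank 0, so corank 2. A Groebner basis of the Jacobian ideal J(f) in C{u,v} is {v^3, u^2 - 3*v^2/11, u*v + 6*v^2/11}; counting standard monomials gives mu = 4. Corank 2; j^3 = (2*u + v)*(5*u^2 + 4*u*v + v^2) splits into three distinct lines over C (the quadratic factor has nonzero discriminant), so D_4. The Hessian of g at 0 is [[0, 0], [0, 0]] with rank 0, so corank 2. A Groebner basis of the Jacobian ideal J(g) in C{u,v} is {v^3, u^2 + 3*v^2, u*v}; counting standard monomials gives mu = 4. Corank 2; j^3 = v*(u^2 + v^2) splits into three distinct lines over C (the quadratic factor has nonzero discriminant), so D_4. Both have type D_4, hence right-equivalent.

Yes.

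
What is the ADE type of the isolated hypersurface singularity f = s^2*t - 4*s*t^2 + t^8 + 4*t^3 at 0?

D9

The Hessian of f at 0 is [[0, 0], [0, 0]] with rank 0, so corank 2. A Groebner basis of the Jacobian ideal J(f) in C{s,t} is {s^2/8 + t^7 - t^2/2, s^3 - 8*t^3, s*t - 2*t^2}; counting standard monomials gives mu = 9. Corank 2; j^3 = t*(s - 2*t)^2 has shape L^2 M (L != M), so D-series; mu = 9 gives D_9.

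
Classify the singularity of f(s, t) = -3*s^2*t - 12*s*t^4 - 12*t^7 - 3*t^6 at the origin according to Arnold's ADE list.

D_{7}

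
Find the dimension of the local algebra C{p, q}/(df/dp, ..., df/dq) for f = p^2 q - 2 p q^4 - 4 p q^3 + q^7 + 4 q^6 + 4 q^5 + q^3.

The Hessian of f at 0 is [[0, 0], [0, 0]] with rank 0, so corank 2. A Groebner basis of the Jacobian ideal J(f) in C{p,q} is {q^3, p^2 + 3*q^2, p*q}; counting standard monomials gives mu = 4. Corank 2; j^3 = q*(p^2 + q^2) splits into three distinct lines over C (the quadratic factor has nonzero discriminant), so D_4.

4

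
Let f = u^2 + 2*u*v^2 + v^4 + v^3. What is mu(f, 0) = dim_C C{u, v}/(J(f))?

The Hessian of f at 0 is [[2, 0], [0, 0]] with rank 1, so corank 1. A Groebner basis of the Jacobian ideal J(f) in C{u,v} is {v^2, u}; counting standard monomials gives mu = 2. Corank 1: A-series; mu = 2 gives A_2.

2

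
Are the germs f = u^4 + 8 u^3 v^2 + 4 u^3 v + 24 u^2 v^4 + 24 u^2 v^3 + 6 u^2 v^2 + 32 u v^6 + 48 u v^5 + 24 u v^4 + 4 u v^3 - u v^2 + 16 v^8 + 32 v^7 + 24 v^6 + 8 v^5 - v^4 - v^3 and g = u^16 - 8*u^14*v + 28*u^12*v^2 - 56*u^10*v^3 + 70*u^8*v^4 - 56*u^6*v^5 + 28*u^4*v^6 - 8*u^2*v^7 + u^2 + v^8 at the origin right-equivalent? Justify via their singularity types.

No.

The Hessian of f at 0 has rank 0. Corank 2; j^3 = -v^2*(u + v) has shape L^2 M (L != M), so D-series; mu = 5 gives D_5. The Hessian of g at 0 has rank 1. Corank 1: A-series; mu = 7 gives A_7. f is D_5 but g is A_7, hence not right-equivalent.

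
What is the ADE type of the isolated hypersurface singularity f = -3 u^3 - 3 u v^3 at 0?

E_7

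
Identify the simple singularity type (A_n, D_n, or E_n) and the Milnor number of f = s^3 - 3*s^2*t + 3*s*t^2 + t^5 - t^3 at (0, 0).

The Hessian of f at 0 is [[0, 0], [0, 0]] with rank 0, so corank 2. A Groebner basis of the Jacobian ideal J(f) in C{s,t} is {t^4, s^2 - 2*s*t + t^2}; counting standard monomials gives mu = 8. Corank 2; j^3 = (s - t)^3 is a perfect cube, so E-series; the 5-jet and mu = 8 give E_8.

Type E_{8}, Milnor number mu = 8.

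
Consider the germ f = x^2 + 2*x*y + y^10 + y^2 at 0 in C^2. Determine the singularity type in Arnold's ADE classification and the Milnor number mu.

Type A_9, Milnor number mu = 9.

The Hessian of f at 0 is [[2, 2], [2, 2]] with rank 1, so corank 1. A Groebner basis of the Jacobian ideal J(f) in C{x,y} is {y^9, x + y}; counting standard monomials gives mu = 9. Corank 1: A-series; mu = 9 gives A_9.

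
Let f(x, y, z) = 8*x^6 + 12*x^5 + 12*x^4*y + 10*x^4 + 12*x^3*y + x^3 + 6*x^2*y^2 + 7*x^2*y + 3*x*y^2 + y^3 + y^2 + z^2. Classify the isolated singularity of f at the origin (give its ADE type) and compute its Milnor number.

Type A_{2}, Milnor number mu = 2.

The Hessian of f at 0 is [[0, 0, 0], [0, 2, 0], [0, 0, 2]] with rank 2, so corank 1. A Groebner basis of the Jacobian ideal J(f) in C{x,y,z} is {x^2, y, z}; counting standard monomials gives mu = 2. Corank 1: A-series; mu = 2 gives A_2.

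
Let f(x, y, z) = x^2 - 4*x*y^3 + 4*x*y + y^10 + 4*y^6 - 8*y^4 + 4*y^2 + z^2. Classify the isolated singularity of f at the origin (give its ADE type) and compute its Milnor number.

Type A9, Milnor number mu = 9.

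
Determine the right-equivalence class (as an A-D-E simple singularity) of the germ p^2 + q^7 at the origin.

A_6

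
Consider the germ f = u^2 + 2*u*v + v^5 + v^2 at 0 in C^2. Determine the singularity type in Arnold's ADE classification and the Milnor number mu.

Type A4, Milnor number mu = 4.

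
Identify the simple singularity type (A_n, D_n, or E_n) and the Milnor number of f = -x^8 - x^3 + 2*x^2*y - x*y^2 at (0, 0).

The Hessian of f at 0 is [[0, 0], [0, 0]] with rank 0, so corank 2. A Groebner basis of the Jacobian ideal J(f) in C{x,y} is {-x*y/8 + y^7 + y^2/8, x*y^2 - y^3, x^2 - x*y}; counting standard monomials gives mu = 9. Corank 2; j^3 = -x*(x - y)^2 has shape L^2 M (L != M), so D-series; mu = 9 gives D_9.

Type D9, Milnor number mu = 9.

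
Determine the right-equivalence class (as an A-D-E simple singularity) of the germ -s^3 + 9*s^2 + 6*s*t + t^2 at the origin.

A_2

The Hessian of f at 0 is [[18, 6], [6, 2]] with rank 1, so corank 1. A Groebner basis of the Jacobian ideal J(f) in C{s,t} is {t^2, s + t/3}; counting standard monomials gives mu = 2. Corank 1: A-series; mu = 2 gives A_2.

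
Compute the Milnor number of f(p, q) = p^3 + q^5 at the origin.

8

The Hessian of f at 0 has rank 0. Corank 2; j^3 = p^3 is a perfect cube, so E-series; the 5-jet and mu = 8 give E_8.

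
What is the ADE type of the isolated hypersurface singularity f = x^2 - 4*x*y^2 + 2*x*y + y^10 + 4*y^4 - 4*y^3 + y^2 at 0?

A9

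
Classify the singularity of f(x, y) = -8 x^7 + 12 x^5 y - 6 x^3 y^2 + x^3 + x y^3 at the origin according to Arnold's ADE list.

E_{7}

The Hessian of f at 0 has rank 0. Corank 2; j^3 = x^3 is a perfect cube, so E-series; the 4-jet and mu = 7 give E_7.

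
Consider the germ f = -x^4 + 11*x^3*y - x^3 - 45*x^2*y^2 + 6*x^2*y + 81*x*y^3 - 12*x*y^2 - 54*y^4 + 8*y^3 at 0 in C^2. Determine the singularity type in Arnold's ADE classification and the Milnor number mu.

Type E_7, Milnor number mu = 7.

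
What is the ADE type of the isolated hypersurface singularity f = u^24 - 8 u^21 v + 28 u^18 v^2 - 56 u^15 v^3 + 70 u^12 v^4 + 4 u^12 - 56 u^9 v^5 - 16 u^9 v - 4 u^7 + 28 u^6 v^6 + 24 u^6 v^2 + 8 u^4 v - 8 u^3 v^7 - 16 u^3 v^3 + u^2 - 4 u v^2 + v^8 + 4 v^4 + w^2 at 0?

A_{7}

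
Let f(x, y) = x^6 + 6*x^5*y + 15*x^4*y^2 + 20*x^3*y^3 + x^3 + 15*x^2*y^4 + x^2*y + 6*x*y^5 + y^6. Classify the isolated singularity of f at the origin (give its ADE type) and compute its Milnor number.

Type D7, Milnor number mu = 7.

The Hessian of f at 0 has rank 0. Corank 2; j^3 = x^2*(x + y) has shape L^2 M (L != M), so D-series; mu = 7 gives D_7.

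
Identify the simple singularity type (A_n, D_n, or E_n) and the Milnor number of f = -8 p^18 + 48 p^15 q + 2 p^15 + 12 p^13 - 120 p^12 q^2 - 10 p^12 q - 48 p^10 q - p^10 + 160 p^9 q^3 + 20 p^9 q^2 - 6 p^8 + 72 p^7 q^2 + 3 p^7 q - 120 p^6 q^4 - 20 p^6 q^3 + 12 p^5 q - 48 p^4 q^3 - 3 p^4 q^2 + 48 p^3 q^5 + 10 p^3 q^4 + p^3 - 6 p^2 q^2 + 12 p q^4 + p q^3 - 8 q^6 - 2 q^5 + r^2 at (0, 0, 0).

Type E7, Milnor number mu = 7.

The Hessian of f at 0 is [[0, 0, 0], [0, 0, 0], [0, 0, 2]] with rank 1, so corank 2. A Groebner basis of the Jacobian ideal J(f) in C{p,q,r} is {-p^2/4 + q^4 - q^3/12, p^3, p^2*q + p^2/12 + q^3/36, -p^2/2 + p*q^2 - q^3/6, r}; counting standard monomials gives mu = 7. Corank 2; j^3 = p^3 is a perfect cube, so E-series; the 4-jet and mu = 7 give E_7.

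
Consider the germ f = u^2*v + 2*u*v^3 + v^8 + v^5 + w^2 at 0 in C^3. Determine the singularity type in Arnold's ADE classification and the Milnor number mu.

Type D9, Milnor number mu = 9.

The Hessian of f at 0 has rank 1. Corank 2; j^3 = u^2*v has shape L^2 M (L != M), so D-series; mu = 9 gives D_9.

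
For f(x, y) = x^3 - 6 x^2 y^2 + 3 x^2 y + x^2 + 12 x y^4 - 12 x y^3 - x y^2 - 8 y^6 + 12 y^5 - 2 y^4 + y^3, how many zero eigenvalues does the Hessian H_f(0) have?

1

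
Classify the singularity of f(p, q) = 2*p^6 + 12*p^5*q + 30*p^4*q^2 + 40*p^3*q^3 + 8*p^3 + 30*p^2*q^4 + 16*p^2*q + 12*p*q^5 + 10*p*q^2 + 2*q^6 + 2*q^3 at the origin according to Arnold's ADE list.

The Hessian of f at 0 has rank 0. Corank 2; j^3 = 2*(p + q)*(2*p + q)^2 has shape L^2 M (L != M), so D-series; mu = 7 gives D_7.

D_{7}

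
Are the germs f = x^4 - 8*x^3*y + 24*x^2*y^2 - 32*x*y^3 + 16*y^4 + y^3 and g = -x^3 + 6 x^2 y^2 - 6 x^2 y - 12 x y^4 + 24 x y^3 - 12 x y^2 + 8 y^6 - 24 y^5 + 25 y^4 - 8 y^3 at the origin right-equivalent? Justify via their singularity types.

Yes.

The Hessian of f at 0 has rank 0. Corank 2; j^3 = y^3 is a perfect cube, so E-series; the 4-jet and mu = 6 give E_6. The Hessian of g at 0 has rank 0. Corank 2; j^3 = -(x + 2*y)^3 is a perfect cube, so E-series; the 4-jet and mu = 6 give E_6. Both have type E_6, hence right-equivalent.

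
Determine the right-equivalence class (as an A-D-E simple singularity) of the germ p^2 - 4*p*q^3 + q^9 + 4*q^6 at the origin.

The Hessian of f at 0 is [[2, 0], [0, 0]] with rank 1, so corank 1. A Groebner basis of the Jacobian ideal J(f) in C{p,q} is {p^2*q^2, p^3, -p/2 + q^3}; counting standard monomials gives mu = 8. Corank 1: A-series; mu = 8 gives A_8.

A_{8}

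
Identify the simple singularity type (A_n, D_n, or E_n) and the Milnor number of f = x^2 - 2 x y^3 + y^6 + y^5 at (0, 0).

The Hessian of f at 0 has rank 1. Corank 1: A-series; mu = 4 gives A_4.

Type A_4, Milnor number mu = 4.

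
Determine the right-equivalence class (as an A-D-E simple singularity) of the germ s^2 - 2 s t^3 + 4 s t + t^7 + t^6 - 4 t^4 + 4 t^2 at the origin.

The Hessian of f at 0 is [[2, 4], [4, 8]] with rank 1, so corank 1. A Groebner basis of the Jacobian ideal J(f) in C{s,t} is {-s + t^3 - 2*t, s^2 + 4*s*t + 4*t^2}; counting standard monomials gives mu = 6. Corank 1: A-series; mu = 6 gives A_6.

A6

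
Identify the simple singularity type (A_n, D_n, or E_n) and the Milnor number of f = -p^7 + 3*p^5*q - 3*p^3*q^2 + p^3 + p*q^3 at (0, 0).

Type E_7, Milnor number mu = 7.

The Hessian of f at 0 has rank 0. Corank 2; j^3 = p^3 is a perfect cube, so E-series; the 4-jet and mu = 7 give E_7.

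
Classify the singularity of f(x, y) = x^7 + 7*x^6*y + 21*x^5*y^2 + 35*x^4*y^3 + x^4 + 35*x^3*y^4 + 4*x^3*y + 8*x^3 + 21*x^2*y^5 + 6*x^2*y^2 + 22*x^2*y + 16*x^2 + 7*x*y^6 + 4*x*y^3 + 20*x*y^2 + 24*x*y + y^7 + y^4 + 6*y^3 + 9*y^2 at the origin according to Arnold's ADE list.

The Hessian of f at 0 has rank 1. Corank 1: A-series; mu = 6 gives A_6.

A6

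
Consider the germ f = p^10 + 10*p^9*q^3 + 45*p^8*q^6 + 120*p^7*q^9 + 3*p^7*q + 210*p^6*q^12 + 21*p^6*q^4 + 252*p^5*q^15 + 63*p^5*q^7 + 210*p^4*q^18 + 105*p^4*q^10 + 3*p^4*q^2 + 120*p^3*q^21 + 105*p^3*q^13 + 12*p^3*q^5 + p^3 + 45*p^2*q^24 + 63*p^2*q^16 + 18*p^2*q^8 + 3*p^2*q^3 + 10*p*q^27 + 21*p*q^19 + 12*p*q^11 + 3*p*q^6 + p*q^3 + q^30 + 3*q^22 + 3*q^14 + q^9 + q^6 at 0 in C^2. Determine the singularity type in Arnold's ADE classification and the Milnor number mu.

Type E_7, Milnor number mu = 7.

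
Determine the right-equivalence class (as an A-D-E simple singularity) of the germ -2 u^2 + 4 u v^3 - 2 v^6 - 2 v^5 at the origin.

A_4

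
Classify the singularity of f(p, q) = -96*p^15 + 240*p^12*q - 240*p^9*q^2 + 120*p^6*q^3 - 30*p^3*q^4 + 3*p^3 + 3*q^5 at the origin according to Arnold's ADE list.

The Hessian of f at 0 has rank 0. Corank 2; j^3 = 3*p^3 is a perfect cube, so E-series; the 5-jet and mu = 8 give E_8.

E8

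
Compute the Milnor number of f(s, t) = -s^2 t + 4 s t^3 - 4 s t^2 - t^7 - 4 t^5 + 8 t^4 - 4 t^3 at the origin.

The Hessian of f at 0 has rank 0. Corank 2; j^3 = -t*(s + 2*t)^2 has shape L^2 M (L != M), so D-series; mu = 8 gives D_8.

8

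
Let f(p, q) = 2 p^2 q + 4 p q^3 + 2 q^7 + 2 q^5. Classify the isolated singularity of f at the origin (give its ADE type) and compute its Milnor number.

Type D_{8}, Milnor number mu = 8.

The Hessian of f at 0 is [[0, 0], [0, 0]] with rank 0, so corank 2. A Groebner basis of the Jacobian ideal J(f) in C{p,q} is {p^2*q^2 + p^2/7 + p*q^2/7, p^3 - p^2/7 - p*q^2/7, p*q + q^3}; counting standard monomials gives mu = 8. Corank 2; j^3 = 2*p^2*q has shape L^2 M (L != M), so D-series; mu = 8 gives D_8.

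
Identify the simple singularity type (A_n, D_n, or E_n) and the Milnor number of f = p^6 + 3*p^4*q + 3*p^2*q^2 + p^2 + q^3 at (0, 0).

The Hessian of f at 0 has rank 1. Corank 1: A-series; mu = 2 gives A_2.

Type A_{2}, Milnor number mu = 2.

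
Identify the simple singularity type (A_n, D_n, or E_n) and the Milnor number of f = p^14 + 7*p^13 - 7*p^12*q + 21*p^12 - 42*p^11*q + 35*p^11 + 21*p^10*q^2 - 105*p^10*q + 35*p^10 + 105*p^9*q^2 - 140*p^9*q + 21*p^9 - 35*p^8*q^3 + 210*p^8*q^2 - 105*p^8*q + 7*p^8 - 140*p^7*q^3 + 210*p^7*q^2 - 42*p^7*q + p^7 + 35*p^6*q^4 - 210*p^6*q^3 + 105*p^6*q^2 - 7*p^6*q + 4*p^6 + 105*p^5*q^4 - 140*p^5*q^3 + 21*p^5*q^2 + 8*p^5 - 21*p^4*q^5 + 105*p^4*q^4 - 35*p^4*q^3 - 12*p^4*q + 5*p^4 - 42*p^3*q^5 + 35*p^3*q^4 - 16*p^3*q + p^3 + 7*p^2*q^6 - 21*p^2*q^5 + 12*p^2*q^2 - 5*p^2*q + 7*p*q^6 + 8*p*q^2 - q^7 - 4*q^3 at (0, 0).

Type D_8, Milnor number mu = 8.

The Hessian of f at 0 has rank 0. Corank 2; j^3 = (p - 2*q)^2*(p - q) has shape L^2 M (L != M), so D-series; mu = 8 gives D_8.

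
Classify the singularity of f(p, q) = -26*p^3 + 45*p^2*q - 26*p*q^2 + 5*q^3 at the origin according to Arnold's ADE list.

D_4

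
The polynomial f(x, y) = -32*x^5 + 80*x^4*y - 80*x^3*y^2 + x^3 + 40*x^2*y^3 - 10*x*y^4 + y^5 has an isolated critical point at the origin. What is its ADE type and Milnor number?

Type E_{8}, Milnor number mu = 8.

The Hessian of f at 0 has rank 0. Corank 2; j^3 = x^3 is a perfect cube, so E-series; the 5-jet and mu = 8 give E_8.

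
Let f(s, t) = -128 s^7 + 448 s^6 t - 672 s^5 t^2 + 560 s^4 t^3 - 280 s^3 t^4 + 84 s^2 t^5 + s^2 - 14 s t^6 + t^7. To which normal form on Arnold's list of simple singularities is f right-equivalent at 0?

A_{6}

The Hessian of f at 0 is [[2, 0], [0, 0]] with rank 1, so corank 1. A Groebner basis of the Jacobian ideal J(f) in C{s,t} is {t^6, s}; counting standard monomials gives mu = 6. Corank 1: A-series; mu = 6 gives A_6.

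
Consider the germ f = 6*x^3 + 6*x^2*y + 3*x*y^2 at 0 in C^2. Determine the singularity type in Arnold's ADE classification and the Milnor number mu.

The Hessian of f at 0 has rank 0. Corank 2; j^3 = 3*x*(2*x^2 + 2*x*y + y^2) splits into three distinct lines over C (the quadratic factor has nonzero discriminant), so D_4.

Type D_4, Milnor number mu = 4.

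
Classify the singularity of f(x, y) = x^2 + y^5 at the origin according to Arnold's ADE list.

A4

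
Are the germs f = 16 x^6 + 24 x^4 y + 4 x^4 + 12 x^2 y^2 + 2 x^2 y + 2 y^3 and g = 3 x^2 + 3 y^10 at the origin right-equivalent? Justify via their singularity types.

No.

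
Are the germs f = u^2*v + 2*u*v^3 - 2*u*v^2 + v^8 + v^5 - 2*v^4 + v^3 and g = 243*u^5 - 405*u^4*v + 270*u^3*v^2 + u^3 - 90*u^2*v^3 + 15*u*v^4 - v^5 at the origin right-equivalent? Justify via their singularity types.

The Hessian of f at 0 has rank 0. Corank 2; j^3 = v*(u - v)^2 has shape L^2 M (L != M), so D-series; mu = 9 gives D_9. The Hessian of g at 0 has rank 0. Corank 2; j^3 = u^3 is a perfect cube, so E-series; the 5-jet and mu = 8 give E_8. f is D_9 but g is E_8, hence not right-equivalent.

No.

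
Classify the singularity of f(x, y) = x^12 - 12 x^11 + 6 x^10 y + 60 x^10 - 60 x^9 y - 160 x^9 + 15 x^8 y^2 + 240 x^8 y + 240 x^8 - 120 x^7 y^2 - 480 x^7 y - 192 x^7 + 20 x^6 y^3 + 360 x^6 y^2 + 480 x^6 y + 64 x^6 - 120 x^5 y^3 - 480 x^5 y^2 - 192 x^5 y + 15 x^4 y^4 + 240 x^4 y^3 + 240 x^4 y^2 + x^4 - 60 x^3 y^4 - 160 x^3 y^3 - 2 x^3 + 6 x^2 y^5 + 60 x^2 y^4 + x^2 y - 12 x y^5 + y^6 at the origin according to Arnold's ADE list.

The Hessian of f at 0 has rank 0. Corank 2; j^3 = -x^2*(2*x - y) has shape L^2 M (L != M), so D-series; mu = 7 gives D_7.

D_{7}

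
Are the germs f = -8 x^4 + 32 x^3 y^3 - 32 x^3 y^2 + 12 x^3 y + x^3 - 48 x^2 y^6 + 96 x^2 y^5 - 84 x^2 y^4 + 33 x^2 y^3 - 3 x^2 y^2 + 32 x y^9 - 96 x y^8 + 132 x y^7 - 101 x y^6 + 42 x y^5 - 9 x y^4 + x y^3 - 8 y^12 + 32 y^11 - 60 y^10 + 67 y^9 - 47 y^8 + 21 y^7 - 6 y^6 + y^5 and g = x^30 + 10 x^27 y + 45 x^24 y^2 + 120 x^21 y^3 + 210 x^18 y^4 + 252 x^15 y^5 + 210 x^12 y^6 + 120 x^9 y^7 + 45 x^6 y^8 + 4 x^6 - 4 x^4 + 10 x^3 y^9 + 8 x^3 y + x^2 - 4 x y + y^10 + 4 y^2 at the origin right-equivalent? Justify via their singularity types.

The Hessian of f at 0 has rank 0. Corank 2; j^3 = x^3 is a perfect cube, so E-series; the 4-jet and mu = 7 give E_7. The Hessian of g at 0 has rank 1. Corank 1: A-series; mu = 9 gives A_9. f is E_7 but g is A_9, hence not right-equivalent.

No.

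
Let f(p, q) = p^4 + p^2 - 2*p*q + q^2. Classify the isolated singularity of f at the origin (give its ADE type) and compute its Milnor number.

The Hessian of f at 0 has rank 1. Corank 1: A-series; mu = 3 gives A_3.

Type A_3, Milnor number mu = 3.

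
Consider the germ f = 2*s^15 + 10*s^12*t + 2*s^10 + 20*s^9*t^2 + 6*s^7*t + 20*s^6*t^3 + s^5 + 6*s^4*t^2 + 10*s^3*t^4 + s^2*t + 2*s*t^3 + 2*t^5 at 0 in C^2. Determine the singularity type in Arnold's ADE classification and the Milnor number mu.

Type D6, Milnor number mu = 6.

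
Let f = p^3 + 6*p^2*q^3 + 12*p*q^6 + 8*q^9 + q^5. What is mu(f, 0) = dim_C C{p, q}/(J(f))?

The Hessian of f at 0 has rank 0. Corank 2; j^3 = p^3 is a perfect cube, so E-series; the 5-jet and mu = 8 give E_8.

8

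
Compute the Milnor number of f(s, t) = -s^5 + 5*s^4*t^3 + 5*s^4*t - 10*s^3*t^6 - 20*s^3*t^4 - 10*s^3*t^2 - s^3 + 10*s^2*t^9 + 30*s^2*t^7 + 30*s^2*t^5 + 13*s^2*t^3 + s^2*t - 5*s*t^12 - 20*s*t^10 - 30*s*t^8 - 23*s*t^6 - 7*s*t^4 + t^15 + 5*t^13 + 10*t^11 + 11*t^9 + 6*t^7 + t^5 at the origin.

6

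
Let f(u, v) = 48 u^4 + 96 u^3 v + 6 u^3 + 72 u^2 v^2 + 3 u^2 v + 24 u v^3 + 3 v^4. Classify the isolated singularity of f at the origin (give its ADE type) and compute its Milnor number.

Type D_5, Milnor number mu = 5.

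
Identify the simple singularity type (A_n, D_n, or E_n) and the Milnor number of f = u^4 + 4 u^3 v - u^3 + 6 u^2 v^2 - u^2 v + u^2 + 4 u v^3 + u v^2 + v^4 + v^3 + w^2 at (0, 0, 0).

Type A_{2}, Milnor number mu = 2.

The Hessian of f at 0 is [[2, 0, 0], [0, 0, 0], [0, 0, 2]] with rank 2, so corank 1. A Groebner basis of the Jacobian ideal J(f) in C{u,v,w} is {v^2, u, w}; counting standard monomials gives mu = 2. Corank 1: A-series; mu = 2 gives A_2.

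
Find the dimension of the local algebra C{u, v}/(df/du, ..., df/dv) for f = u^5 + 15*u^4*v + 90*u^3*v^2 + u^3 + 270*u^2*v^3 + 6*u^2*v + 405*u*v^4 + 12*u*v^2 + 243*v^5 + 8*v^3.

8

The Hessian of f at 0 is [[0, 0], [0, 0]] with rank 0, so corank 2. A Groebner basis of the Jacobian ideal J(f) in C{u,v} is {v^5, u*v^3 + 9*v^4/4, u^2 + 4*u*v + 4*v^2}; counting standard monomials gives mu = 8. Corank 2; j^3 = (u + 2*v)^3 is a perfect cube, so E-series; the 5-jet and mu = 8 give E_8.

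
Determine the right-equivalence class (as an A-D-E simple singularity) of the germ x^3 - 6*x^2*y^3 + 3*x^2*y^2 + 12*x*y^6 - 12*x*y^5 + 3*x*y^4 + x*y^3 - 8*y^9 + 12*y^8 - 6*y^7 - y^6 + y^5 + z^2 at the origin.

E7

The Hessian of f at 0 is [[0, 0, 0], [0, 0, 0], [0, 0, 2]] with rank 1, so corank 2. A Groebner basis of the Jacobian ideal J(f) in C{x,y,z} is {-x^2 + y^4 - y^3/3, x^3, x^2*y + x^2/3 + y^3/9, x^2 + x*y^2 + y^3/3, z}; counting standard monomials gives mu = 7. Corank 2; j^3 = x^3 is a perfect cube, so E-series; the 4-jet and mu = 7 give E_7.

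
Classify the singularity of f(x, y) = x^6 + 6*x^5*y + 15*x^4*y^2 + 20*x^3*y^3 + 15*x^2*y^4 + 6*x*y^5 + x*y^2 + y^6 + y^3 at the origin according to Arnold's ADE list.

D_7

The Hessian of f at 0 is [[0, 0], [0, 0]] with rank 0, so corank 2. A Groebner basis of the Jacobian ideal J(f) in C{x,y} is {x^5 + y^2/6, y^3, x*y + y^2}; counting standard monomials gives mu = 7. Corank 2; j^3 = y^2*(x + y) has shape L^2 M (L != M), so D-series; mu = 7 gives D_7.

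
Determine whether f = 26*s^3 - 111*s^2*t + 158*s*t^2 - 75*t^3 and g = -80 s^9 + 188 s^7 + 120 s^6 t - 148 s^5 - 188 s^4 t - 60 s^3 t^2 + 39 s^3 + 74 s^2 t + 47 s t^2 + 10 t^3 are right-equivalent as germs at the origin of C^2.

Yes.

The Hessian of f at 0 is [[0, 0], [0, 0]] with rank 0, so corank 2. A Groebner basis of the Jacobian ideal J(f) in C{s,t} is {t^3, s^2 - 11*t^2/3, s*t - 2*t^2}; counting standard monomials gives mu = 4. Corank 2; j^3 = (2*s - 3*t)*(13*s^2 - 36*s*t + 25*t^2) splits into three distinct lines over C (the quadratic factor has nonzero discriminant), so D_4. The Hessian of g at 0 is [[0, 0], [0, 0]] with rank 0, so corank 2. A Groebner basis of the Jacobian ideal J(g) in C{s,t} is {t^3, s^2 - 11*t^2/23, s*t + 16*t^2/23}; counting standard monomials gives mu = 4. Corank 2; j^3 = (3*s + 2*t)*(13*s^2 + 16*s*t + 5*t^2) splits into three distinct lines over C (the quadratic factor has nonzero discriminant), so D_4. Both have type D_4, hence right-equivalent.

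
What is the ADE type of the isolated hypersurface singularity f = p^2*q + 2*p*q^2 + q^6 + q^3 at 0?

D_{7}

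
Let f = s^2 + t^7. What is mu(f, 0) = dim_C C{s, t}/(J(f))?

The Hessian of f at 0 has rank 1. Corank 1: A-series; mu = 6 gives A_6.

6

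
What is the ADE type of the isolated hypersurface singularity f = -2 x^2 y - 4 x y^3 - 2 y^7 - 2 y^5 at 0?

D_{8}

The Hessian of f at 0 has rank 0. Corank 2; j^3 = -2*x^2*y has shape L^2 M (L != M), so D-series; mu = 8 gives D_8.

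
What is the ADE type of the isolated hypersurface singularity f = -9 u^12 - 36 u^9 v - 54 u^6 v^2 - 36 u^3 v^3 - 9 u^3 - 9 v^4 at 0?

The Hessian of f at 0 is [[0, 0], [0, 0]] with rank 0, so corank 2. A Groebner basis of the Jacobian ideal J(f) in C{u,v} is {v^3, u^2}; counting standard monomials gives mu = 6. Corank 2; j^3 = -9*u^3 is a perfect cube, so E-series; the 4-jet and mu = 6 give E_6.

E_6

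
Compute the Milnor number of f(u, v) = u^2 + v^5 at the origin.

The Hessian of f at 0 has rank 1. Corank 1: A-series; mu = 4 gives A_4.

4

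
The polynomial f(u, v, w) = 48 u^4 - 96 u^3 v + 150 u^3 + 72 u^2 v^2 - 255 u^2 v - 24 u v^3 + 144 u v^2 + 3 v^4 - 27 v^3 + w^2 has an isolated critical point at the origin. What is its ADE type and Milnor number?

Type D_{5}, Milnor number mu = 5.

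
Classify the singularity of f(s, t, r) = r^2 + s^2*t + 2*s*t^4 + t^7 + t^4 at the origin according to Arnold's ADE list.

D_5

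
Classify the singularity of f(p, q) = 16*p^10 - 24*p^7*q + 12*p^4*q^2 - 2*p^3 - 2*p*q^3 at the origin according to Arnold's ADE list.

E7

The Hessian of f at 0 has rank 0. Corank 2; j^3 = -2*p^3 is a perfect cube, so E-series; the 4-jet and mu = 7 give E_7.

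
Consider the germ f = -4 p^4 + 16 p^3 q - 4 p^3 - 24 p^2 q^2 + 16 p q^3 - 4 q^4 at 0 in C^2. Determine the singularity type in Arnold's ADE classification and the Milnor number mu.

Type E6, Milnor number mu = 6.

The Hessian of f at 0 is [[0, 0], [0, 0]] with rank 0, so corank 2. A Groebner basis of the Jacobian ideal J(f) in C{p,q} is {q^4, p*q^2 - q^3/3, p^2}; counting standard monomials gives mu = 6. Corank 2; j^3 = -4*p^3 is a perfect cube, so E-series; the 4-jet and mu = 6 give E_6.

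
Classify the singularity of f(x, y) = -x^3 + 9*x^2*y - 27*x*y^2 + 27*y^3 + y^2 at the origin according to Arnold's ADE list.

A2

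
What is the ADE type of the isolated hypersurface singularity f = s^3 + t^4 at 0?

E_6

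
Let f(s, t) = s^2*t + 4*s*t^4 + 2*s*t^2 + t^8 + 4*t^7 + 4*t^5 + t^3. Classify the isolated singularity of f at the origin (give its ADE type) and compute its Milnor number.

Type D_{9}, Milnor number mu = 9.

The Hessian of f at 0 has rank 0. Corank 2; j^3 = t*(s + t)^2 has shape L^2 M (L != M), so D-series; mu = 9 gives D_9.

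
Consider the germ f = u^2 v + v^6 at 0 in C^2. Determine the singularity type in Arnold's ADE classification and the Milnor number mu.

Type D7, Milnor number mu = 7.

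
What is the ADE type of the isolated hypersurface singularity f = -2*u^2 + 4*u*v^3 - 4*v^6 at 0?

A5

The Hessian of f at 0 has rank 1. Corank 1: A-series; mu = 5 gives A_5.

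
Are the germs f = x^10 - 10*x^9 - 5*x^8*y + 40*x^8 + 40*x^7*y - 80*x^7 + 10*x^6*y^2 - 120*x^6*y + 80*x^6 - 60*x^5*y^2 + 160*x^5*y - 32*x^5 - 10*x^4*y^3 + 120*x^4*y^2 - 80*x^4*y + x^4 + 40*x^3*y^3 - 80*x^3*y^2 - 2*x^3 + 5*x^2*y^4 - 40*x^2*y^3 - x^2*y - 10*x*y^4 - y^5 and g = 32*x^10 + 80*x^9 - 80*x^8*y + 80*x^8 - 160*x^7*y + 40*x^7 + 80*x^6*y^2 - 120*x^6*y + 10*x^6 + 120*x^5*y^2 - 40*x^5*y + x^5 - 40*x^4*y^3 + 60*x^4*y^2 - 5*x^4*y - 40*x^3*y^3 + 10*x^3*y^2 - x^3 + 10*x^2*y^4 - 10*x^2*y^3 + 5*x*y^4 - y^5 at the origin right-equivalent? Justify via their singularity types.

No.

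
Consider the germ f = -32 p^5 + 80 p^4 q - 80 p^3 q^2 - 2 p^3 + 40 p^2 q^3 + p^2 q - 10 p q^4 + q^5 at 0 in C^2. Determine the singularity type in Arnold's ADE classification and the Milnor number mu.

Type D_{6}, Milnor number mu = 6.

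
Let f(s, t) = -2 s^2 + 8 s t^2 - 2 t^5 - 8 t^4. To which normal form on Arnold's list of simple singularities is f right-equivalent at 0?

A_{4}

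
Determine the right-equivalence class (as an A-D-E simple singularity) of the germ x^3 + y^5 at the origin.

The Hessian of f at 0 is [[0, 0], [0, 0]] with rank 0, so corank 2. A Groebner basis of the Jacobian ideal J(f) in C{x,y} is {y^4, x^2}; counting standard monomials gives mu = 8. Corank 2; j^3 = x^3 is a perfect cube, so E-series; the 5-jet and mu = 8 give E_8.

E8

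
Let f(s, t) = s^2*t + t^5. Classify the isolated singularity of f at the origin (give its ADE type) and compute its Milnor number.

Type D_6, Milnor number mu = 6.

The Hessian of f at 0 has rank 0. Corank 2; j^3 = s^2*t has shape L^2 M (L != M), so D-series; mu = 6 gives D_6.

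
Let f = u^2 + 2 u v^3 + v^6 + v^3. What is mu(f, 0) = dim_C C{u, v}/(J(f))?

The Hessian of f at 0 has rank 1. Corank 1: A-series; mu = 2 gives A_2.

2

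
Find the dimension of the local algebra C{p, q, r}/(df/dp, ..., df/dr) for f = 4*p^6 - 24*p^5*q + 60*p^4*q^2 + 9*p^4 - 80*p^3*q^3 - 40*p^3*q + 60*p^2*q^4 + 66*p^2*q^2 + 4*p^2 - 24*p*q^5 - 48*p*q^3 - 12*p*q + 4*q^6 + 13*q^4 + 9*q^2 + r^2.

The Hessian of f at 0 is [[8, -12, 0], [-12, 18, 0], [0, 0, 2]] with rank 2, so corank 1. A Groebner basis of the Jacobian ideal J(f) in C{p,q,r} is {q^3, p - 3*q/2, r}; counting standard monomials gives mu = 3. Corank 1: A-series; mu = 3 gives A_3.

3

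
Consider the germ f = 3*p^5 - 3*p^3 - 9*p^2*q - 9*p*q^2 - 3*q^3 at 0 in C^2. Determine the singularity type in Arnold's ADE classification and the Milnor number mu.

Type E8, Milnor number mu = 8.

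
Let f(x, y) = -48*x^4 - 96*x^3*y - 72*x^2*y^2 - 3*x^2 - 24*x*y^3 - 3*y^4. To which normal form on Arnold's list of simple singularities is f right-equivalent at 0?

A_{3}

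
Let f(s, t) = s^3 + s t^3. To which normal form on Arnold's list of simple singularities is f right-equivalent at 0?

The Hessian of f at 0 is [[0, 0], [0, 0]] with rank 0, so corank 2. A Groebner basis of the Jacobian ideal J(f) in C{s,t} is {s^3, s*t^2, 3*s^2 + t^3}; counting standard monomials gives mu = 7. Corank 2; j^3 = s^3 is a perfect cube, so E-series; the 4-jet and mu = 7 give E_7.

E_{7}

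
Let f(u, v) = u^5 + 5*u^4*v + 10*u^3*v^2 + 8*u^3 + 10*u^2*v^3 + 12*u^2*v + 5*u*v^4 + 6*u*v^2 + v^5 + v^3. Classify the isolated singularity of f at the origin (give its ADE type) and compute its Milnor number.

Type E8, Milnor number mu = 8.

The Hessian of f at 0 has rank 0. Corank 2; j^3 = (2*u + v)^3 is a perfect cube, so E-series; the 5-jet and mu = 8 give E_8.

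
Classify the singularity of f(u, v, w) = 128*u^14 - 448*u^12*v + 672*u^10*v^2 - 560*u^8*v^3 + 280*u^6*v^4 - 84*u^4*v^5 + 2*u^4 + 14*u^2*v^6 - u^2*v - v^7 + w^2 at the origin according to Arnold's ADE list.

The Hessian of f at 0 has rank 1. Corank 2; j^3 = -u^2*v has shape L^2 M (L != M), so D-series; mu = 8 gives D_8.

D8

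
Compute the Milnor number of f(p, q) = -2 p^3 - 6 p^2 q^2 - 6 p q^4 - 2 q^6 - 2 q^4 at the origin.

The Hessian of f at 0 is [[0, 0], [0, 0]] with rank 0, so corank 2. A Groebner basis of the Jacobian ideal J(f) in C{p,q} is {p^3, p^2*q, p^2/2 + p*q^2, q^3}; counting standard monomials gives mu = 6. Corank 2; j^3 = -2*p^3 is a perfect cube, so E-series; the 4-jet and mu = 6 give E_6.

6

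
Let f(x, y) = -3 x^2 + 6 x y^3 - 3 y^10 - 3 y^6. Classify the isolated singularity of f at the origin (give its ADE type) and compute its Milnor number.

The Hessian of f at 0 is [[-6, 0], [0, 0]] with rank 1, so corank 1. A Groebner basis of the Jacobian ideal J(f) in C{x,y} is {x^3, -x + y^3}; counting standard monomials gives mu = 9. Corank 1: A-series; mu = 9 gives A_9.

Type A9, Milnor number mu = 9.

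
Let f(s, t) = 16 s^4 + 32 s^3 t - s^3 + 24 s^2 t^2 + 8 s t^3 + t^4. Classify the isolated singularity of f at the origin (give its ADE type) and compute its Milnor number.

Type E6, Milnor number mu = 6.

The Hessian of f at 0 has rank 0. Corank 2; j^3 = -s^3 is a perfect cube, so E-series; the 4-jet and mu = 6 give E_6.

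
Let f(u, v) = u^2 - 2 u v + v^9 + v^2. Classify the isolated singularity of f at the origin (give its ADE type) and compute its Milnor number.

Type A_{8}, Milnor number mu = 8.

The Hessian of f at 0 has rank 1. Corank 1: A-series; mu = 8 gives A_8.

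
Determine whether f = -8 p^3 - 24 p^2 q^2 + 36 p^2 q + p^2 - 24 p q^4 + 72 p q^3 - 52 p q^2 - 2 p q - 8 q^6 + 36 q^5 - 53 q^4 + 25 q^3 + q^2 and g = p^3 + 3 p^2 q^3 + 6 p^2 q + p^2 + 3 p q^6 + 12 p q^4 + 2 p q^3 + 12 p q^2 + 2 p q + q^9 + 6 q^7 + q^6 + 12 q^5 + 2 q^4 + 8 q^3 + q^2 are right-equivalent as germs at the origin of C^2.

Yes.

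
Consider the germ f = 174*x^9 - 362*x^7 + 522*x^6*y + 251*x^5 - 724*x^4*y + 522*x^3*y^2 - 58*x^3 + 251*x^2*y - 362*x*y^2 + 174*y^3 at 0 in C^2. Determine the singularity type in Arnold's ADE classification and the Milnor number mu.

The Hessian of f at 0 is [[0, 0], [0, 0]] with rank 0, so corank 2. A Groebner basis of the Jacobian ideal J(f) in C{x,y} is {y^3, x^2 - 22*y^2/13, x*y - 17*y^2/13}; counting standard monomials gives mu = 4. Corank 2; j^3 = -(2*x - 3*y)*(29*x^2 - 82*x*y + 58*y^2) splits into three distinct lines over C (the quadratic factor has nonzero discriminant), so D_4.

Type D4, Milnor number mu = 4.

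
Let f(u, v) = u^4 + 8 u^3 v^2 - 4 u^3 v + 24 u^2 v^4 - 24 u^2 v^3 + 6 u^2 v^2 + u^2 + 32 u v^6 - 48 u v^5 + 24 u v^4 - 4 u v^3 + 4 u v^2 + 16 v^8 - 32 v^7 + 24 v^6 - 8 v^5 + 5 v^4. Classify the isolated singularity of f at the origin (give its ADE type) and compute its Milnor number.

Type A_{3}, Milnor number mu = 3.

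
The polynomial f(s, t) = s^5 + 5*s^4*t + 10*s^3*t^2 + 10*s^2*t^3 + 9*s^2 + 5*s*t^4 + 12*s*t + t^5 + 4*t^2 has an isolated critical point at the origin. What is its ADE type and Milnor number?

Type A_{4}, Milnor number mu = 4.

The Hessian of f at 0 is [[18, 12], [12, 8]] with rank 1, so corank 1. A Groebner basis of the Jacobian ideal J(f) in C{s,t} is {t^4, s + 2*t/3}; counting standard monomials gives mu = 4. Corank 1: A-series; mu = 4 gives A_4.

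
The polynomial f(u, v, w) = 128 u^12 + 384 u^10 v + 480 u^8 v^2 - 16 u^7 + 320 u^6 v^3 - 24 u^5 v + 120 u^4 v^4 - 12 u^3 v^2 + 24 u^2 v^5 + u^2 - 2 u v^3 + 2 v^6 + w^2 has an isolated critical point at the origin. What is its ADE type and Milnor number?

The Hessian of f at 0 is [[2, 0, 0], [0, 0, 0], [0, 0, 2]] with rank 2, so corank 1. A Groebner basis of the Jacobian ideal J(f) in C{u,v,w} is {u*v^2, -u + v^3, u^2, w}; counting standard monomials gives mu = 5. Corank 1: A-series; mu = 5 gives A_5.

Type A_{5}, Milnor number mu = 5.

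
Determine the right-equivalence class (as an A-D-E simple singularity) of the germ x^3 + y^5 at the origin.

E_8

The Hessian of f at 0 has rank 0. Corank 2; j^3 = x^3 is a perfect cube, so E-series; the 5-jet and mu = 8 give E_8.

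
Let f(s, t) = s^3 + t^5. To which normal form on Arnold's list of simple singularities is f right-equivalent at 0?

The Hessian of f at 0 is [[0, 0], [0, 0]] with rank 0, so corank 2. A Groebner basis of the Jacobian ideal J(f) in C{s,t} is {t^4, s^2}; counting standard monomials gives mu = 8. Corank 2; j^3 = s^3 is a perfect cube, so E-series; the 5-jet and mu = 8 give E_8.

E8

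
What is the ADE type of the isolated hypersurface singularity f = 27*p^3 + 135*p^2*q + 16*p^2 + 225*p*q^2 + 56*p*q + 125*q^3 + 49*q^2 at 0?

A_2

The Hessian of f at 0 is [[32, 56], [56, 98]] with rank 1, so corank 1. A Groebner basis of the Jacobian ideal J(f) in C{p,q} is {q^2, p + 7*q/4}; counting standard monomials gives mu = 2. Corank 1: A-series; mu = 2 gives A_2.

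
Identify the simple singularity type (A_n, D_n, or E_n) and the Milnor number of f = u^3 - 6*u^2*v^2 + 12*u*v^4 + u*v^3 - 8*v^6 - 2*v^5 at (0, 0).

Type E_{7}, Milnor number mu = 7.

The Hessian of f at 0 is [[0, 0], [0, 0]] with rank 0, so corank 2. A Groebner basis of the Jacobian ideal J(f) in C{u,v} is {-u^2/4 + v^4 - v^3/12, u^3, u^2*v + u^2/12 + v^3/36, -u^2/2 + u*v^2 - v^3/6}; counting standard monomials gives mu = 7. Corank 2; j^3 = u^3 is a perfect cube, so E-series; the 4-jet and mu = 7 give E_7.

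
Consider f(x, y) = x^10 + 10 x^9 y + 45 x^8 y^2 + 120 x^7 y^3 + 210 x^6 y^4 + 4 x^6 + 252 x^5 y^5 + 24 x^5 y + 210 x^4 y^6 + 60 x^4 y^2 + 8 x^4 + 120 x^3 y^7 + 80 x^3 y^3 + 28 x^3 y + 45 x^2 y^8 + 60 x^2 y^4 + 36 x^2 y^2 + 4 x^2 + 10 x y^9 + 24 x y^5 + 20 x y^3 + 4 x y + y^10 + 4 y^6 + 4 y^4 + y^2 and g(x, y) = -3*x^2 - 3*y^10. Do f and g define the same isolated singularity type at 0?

Yes.

The Hessian of f at 0 has rank 1. Corank 1: A-series; mu = 9 gives A_9. The Hessian of g at 0 has rank 1. Corank 1: A-series; mu = 9 gives A_9. Both have type A_9, hence right-equivalent.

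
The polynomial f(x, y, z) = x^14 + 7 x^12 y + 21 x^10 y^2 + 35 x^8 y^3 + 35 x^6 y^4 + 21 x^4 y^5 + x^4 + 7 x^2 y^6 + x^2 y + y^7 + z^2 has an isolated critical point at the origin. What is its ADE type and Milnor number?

The Hessian of f at 0 is [[0, 0, 0], [0, 0, 0], [0, 0, 2]] with rank 1, so corank 2. A Groebner basis of the Jacobian ideal J(f) in C{x,y,z} is {x^2/7 + y^6, x^3, x*y, z}; counting standard monomials gives mu = 8. Corank 2; j^3 = x^2*y has shape L^2 M (L != M), so D-series; mu = 8 gives D_8.

Type D_8, Milnor number mu = 8.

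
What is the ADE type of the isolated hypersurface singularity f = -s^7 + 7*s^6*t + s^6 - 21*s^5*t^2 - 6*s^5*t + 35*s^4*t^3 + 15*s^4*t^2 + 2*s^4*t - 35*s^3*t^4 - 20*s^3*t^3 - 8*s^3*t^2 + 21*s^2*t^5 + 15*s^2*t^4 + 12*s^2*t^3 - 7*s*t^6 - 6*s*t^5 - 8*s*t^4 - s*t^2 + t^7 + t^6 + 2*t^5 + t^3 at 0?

The Hessian of f at 0 is [[0, 0], [0, 0]] with rank 0, so corank 2. A Groebner basis of the Jacobian ideal J(f) in C{s,t} is {s^4 - s*t + t^2, s^2*t - t^2/6, s*t^2, t^3}; counting standard monomials gives mu = 7. Corank 2; j^3 = -t^2*(s - t) has shape L^2 M (L != M), so D-series; mu = 7 gives D_7.

D7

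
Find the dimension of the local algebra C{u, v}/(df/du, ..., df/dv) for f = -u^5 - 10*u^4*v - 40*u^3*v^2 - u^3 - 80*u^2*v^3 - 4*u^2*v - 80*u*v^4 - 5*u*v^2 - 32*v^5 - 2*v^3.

6

The Hessian of f at 0 has rank 0. Corank 2; j^3 = -(u + v)^2*(u + 2*v) has shape L^2 M (L != M), so D-series; mu = 6 gives D_6.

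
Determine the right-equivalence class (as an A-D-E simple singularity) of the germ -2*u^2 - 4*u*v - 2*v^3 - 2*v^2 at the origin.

The Hessian of f at 0 has rank 1. Corank 1: A-series; mu = 2 gives A_2.

A_2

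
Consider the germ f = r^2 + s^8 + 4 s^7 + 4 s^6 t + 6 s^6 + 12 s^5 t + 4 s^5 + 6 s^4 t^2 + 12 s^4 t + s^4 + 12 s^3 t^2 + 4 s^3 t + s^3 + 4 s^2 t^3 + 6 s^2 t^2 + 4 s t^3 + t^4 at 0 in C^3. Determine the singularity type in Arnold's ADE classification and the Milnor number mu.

The Hessian of f at 0 is [[0, 0, 0], [0, 0, 0], [0, 0, 2]] with rank 1, so corank 2. A Groebner basis of the Jacobian ideal J(f) in C{s,t,r} is {t^4, s*t^2 + t^3/3, s^2, r}; counting standard monomials gives mu = 6. Corank 2; j^3 = s^3 is a perfect cube, so E-series; the 4-jet and mu = 6 give E_6.

Type E6, Milnor number mu = 6.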